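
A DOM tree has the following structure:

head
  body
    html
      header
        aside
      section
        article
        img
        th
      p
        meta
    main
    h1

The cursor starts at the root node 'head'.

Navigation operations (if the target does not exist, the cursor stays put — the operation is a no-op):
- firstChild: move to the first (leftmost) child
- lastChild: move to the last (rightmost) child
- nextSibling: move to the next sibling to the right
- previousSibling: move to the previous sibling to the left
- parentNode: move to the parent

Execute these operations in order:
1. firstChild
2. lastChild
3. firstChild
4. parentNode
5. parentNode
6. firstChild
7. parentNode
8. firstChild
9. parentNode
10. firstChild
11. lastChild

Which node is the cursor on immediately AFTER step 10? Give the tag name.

After 1 (firstChild): body
After 2 (lastChild): h1
After 3 (firstChild): h1 (no-op, stayed)
After 4 (parentNode): body
After 5 (parentNode): head
After 6 (firstChild): body
After 7 (parentNode): head
After 8 (firstChild): body
After 9 (parentNode): head
After 10 (firstChild): body

Answer: body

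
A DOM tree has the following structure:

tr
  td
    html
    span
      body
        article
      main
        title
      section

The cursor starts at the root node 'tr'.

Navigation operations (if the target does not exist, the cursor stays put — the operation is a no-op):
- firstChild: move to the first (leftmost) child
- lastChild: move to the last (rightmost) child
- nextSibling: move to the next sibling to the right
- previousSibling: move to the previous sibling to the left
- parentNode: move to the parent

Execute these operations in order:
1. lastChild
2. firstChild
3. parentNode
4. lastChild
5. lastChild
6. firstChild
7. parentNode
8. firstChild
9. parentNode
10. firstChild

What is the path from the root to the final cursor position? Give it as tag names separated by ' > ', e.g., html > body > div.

Answer: tr > td > span > body

Derivation:
After 1 (lastChild): td
After 2 (firstChild): html
After 3 (parentNode): td
After 4 (lastChild): span
After 5 (lastChild): section
After 6 (firstChild): section (no-op, stayed)
After 7 (parentNode): span
After 8 (firstChild): body
After 9 (parentNode): span
After 10 (firstChild): body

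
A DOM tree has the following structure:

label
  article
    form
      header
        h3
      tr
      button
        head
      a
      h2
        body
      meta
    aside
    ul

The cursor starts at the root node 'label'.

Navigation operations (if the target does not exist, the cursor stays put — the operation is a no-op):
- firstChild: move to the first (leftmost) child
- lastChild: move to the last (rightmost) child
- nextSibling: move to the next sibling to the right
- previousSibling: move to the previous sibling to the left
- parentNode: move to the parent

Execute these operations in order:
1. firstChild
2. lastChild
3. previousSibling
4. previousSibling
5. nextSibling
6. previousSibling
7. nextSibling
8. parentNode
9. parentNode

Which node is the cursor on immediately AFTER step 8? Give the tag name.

Answer: article

Derivation:
After 1 (firstChild): article
After 2 (lastChild): ul
After 3 (previousSibling): aside
After 4 (previousSibling): form
After 5 (nextSibling): aside
After 6 (previousSibling): form
After 7 (nextSibling): aside
After 8 (parentNode): article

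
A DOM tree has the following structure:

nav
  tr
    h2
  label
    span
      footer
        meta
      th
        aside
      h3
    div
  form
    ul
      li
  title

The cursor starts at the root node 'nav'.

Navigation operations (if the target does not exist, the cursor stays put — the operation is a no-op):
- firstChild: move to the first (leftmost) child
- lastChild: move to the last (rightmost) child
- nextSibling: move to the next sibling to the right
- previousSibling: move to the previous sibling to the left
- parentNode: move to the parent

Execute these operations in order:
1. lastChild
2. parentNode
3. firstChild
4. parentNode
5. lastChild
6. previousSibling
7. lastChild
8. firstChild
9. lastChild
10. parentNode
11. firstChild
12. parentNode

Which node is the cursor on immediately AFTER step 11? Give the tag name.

After 1 (lastChild): title
After 2 (parentNode): nav
After 3 (firstChild): tr
After 4 (parentNode): nav
After 5 (lastChild): title
After 6 (previousSibling): form
After 7 (lastChild): ul
After 8 (firstChild): li
After 9 (lastChild): li (no-op, stayed)
After 10 (parentNode): ul
After 11 (firstChild): li

Answer: li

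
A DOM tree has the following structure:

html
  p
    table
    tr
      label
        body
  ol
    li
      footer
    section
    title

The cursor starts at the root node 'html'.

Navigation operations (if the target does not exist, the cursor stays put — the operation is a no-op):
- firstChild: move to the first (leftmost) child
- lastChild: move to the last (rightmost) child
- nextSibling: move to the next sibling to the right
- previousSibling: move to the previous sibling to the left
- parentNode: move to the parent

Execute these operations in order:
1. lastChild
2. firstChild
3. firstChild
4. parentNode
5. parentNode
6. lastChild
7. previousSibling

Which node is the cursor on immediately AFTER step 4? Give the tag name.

Answer: li

Derivation:
After 1 (lastChild): ol
After 2 (firstChild): li
After 3 (firstChild): footer
After 4 (parentNode): li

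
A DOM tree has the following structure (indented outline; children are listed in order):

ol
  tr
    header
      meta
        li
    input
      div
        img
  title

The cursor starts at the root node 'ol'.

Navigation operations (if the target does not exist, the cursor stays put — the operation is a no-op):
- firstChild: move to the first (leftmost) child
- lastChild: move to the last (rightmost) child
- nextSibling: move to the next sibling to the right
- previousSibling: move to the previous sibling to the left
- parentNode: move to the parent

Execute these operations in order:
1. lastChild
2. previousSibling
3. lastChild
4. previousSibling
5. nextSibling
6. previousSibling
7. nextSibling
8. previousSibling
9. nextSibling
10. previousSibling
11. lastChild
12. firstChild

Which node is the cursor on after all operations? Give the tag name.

After 1 (lastChild): title
After 2 (previousSibling): tr
After 3 (lastChild): input
After 4 (previousSibling): header
After 5 (nextSibling): input
After 6 (previousSibling): header
After 7 (nextSibling): input
After 8 (previousSibling): header
After 9 (nextSibling): input
After 10 (previousSibling): header
After 11 (lastChild): meta
After 12 (firstChild): li

Answer: li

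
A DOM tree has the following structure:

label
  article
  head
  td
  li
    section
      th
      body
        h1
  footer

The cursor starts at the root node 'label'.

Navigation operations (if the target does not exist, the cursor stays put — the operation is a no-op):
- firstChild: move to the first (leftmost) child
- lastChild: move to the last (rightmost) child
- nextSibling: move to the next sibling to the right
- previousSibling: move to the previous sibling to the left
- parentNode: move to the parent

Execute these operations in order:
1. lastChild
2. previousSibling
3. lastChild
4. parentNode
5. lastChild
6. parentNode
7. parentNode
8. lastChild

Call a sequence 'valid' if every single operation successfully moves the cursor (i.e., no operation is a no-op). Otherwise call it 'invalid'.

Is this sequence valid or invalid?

After 1 (lastChild): footer
After 2 (previousSibling): li
After 3 (lastChild): section
After 4 (parentNode): li
After 5 (lastChild): section
After 6 (parentNode): li
After 7 (parentNode): label
After 8 (lastChild): footer

Answer: valid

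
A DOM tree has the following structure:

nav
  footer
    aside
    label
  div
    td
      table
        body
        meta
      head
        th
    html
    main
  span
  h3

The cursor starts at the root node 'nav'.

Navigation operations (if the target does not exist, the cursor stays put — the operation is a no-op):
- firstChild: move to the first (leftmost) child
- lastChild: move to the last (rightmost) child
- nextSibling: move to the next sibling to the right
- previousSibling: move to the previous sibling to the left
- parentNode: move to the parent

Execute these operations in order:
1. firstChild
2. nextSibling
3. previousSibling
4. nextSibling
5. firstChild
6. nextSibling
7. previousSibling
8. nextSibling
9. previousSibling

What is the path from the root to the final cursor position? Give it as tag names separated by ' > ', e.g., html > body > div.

Answer: nav > div > td

Derivation:
After 1 (firstChild): footer
After 2 (nextSibling): div
After 3 (previousSibling): footer
After 4 (nextSibling): div
After 5 (firstChild): td
After 6 (nextSibling): html
After 7 (previousSibling): td
After 8 (nextSibling): html
After 9 (previousSibling): td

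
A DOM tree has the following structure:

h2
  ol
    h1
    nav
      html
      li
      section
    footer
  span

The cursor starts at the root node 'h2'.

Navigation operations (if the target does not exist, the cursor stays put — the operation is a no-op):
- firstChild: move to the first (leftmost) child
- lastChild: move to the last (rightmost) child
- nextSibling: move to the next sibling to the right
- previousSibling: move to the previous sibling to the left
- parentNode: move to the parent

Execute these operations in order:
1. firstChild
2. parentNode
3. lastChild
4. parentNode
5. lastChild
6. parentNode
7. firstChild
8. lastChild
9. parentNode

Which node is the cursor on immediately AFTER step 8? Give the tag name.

Answer: footer

Derivation:
After 1 (firstChild): ol
After 2 (parentNode): h2
After 3 (lastChild): span
After 4 (parentNode): h2
After 5 (lastChild): span
After 6 (parentNode): h2
After 7 (firstChild): ol
After 8 (lastChild): footer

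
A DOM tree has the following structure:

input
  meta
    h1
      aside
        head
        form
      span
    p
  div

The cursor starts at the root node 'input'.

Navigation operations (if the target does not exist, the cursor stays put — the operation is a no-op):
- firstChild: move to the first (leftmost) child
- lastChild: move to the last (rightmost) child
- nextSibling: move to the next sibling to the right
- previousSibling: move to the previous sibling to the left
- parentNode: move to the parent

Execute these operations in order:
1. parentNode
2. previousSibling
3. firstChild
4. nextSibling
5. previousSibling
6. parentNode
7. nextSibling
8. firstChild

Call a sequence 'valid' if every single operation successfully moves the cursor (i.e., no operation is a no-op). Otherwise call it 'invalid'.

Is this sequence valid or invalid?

Answer: invalid

Derivation:
After 1 (parentNode): input (no-op, stayed)
After 2 (previousSibling): input (no-op, stayed)
After 3 (firstChild): meta
After 4 (nextSibling): div
After 5 (previousSibling): meta
After 6 (parentNode): input
After 7 (nextSibling): input (no-op, stayed)
After 8 (firstChild): meta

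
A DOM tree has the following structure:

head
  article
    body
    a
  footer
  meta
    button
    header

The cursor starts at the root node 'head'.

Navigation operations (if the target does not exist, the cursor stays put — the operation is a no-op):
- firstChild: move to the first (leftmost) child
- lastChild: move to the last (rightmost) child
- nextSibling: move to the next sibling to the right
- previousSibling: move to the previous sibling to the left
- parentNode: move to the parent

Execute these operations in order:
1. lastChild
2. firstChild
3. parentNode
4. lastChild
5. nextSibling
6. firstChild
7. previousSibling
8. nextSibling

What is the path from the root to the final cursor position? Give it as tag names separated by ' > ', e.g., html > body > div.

Answer: head > meta > header

Derivation:
After 1 (lastChild): meta
After 2 (firstChild): button
After 3 (parentNode): meta
After 4 (lastChild): header
After 5 (nextSibling): header (no-op, stayed)
After 6 (firstChild): header (no-op, stayed)
After 7 (previousSibling): button
After 8 (nextSibling): header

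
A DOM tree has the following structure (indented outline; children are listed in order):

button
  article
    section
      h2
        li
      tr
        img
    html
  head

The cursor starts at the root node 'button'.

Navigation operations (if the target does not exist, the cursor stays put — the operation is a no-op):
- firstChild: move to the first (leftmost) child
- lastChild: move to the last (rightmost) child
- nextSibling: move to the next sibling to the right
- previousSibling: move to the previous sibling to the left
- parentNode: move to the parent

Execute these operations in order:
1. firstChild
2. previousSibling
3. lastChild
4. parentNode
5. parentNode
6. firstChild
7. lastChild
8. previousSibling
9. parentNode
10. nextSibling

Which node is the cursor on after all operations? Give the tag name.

After 1 (firstChild): article
After 2 (previousSibling): article (no-op, stayed)
After 3 (lastChild): html
After 4 (parentNode): article
After 5 (parentNode): button
After 6 (firstChild): article
After 7 (lastChild): html
After 8 (previousSibling): section
After 9 (parentNode): article
After 10 (nextSibling): head

Answer: head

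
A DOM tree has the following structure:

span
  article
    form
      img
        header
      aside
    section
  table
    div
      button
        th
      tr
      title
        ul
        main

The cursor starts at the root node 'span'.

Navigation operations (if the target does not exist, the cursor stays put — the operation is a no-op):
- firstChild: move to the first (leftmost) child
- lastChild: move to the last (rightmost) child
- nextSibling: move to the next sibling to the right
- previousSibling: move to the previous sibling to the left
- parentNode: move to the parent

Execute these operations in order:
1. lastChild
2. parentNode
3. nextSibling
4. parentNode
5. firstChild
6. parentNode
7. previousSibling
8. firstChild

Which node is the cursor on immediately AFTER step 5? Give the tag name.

After 1 (lastChild): table
After 2 (parentNode): span
After 3 (nextSibling): span (no-op, stayed)
After 4 (parentNode): span (no-op, stayed)
After 5 (firstChild): article

Answer: article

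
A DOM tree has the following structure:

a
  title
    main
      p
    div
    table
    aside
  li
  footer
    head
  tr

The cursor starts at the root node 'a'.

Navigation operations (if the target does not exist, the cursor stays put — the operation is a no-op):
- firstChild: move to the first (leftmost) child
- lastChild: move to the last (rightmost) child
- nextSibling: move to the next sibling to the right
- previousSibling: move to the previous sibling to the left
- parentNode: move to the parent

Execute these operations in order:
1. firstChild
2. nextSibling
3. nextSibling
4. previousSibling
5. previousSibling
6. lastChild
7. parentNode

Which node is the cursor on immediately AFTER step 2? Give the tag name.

After 1 (firstChild): title
After 2 (nextSibling): li

Answer: li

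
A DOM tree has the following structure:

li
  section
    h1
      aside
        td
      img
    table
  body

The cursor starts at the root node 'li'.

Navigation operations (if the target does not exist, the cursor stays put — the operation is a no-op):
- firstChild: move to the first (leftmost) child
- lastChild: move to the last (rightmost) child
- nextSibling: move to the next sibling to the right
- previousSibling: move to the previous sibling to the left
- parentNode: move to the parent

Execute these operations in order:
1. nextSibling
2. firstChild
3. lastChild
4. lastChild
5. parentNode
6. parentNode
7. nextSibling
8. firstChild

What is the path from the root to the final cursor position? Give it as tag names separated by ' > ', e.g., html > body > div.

After 1 (nextSibling): li (no-op, stayed)
After 2 (firstChild): section
After 3 (lastChild): table
After 4 (lastChild): table (no-op, stayed)
After 5 (parentNode): section
After 6 (parentNode): li
After 7 (nextSibling): li (no-op, stayed)
After 8 (firstChild): section

Answer: li > section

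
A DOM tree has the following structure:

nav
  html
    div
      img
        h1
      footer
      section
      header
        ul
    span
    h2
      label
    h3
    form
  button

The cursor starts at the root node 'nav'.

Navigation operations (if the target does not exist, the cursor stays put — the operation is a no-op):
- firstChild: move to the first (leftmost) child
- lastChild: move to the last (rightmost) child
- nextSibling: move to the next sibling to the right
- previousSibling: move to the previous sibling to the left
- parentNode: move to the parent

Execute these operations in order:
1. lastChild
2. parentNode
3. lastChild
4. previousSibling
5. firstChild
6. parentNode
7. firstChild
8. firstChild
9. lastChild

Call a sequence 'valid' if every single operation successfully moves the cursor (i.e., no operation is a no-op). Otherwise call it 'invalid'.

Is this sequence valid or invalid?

Answer: valid

Derivation:
After 1 (lastChild): button
After 2 (parentNode): nav
After 3 (lastChild): button
After 4 (previousSibling): html
After 5 (firstChild): div
After 6 (parentNode): html
After 7 (firstChild): div
After 8 (firstChild): img
After 9 (lastChild): h1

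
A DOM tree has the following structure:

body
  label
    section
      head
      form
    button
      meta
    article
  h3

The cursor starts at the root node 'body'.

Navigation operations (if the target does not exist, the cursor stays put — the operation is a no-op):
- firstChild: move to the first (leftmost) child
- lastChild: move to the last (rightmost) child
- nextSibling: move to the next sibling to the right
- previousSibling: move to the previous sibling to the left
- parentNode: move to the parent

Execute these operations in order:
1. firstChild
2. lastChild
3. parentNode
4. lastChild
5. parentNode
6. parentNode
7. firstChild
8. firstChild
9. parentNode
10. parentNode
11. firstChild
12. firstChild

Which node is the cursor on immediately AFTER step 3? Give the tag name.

Answer: label

Derivation:
After 1 (firstChild): label
After 2 (lastChild): article
After 3 (parentNode): label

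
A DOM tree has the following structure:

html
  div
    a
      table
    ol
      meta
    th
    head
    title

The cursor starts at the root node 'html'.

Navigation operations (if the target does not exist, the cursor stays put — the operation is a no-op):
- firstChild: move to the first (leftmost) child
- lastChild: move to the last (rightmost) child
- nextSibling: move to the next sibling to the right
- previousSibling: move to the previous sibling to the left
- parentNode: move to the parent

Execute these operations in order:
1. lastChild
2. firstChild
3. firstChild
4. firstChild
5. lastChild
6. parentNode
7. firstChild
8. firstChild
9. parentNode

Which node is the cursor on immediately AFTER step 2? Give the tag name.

Answer: a

Derivation:
After 1 (lastChild): div
After 2 (firstChild): a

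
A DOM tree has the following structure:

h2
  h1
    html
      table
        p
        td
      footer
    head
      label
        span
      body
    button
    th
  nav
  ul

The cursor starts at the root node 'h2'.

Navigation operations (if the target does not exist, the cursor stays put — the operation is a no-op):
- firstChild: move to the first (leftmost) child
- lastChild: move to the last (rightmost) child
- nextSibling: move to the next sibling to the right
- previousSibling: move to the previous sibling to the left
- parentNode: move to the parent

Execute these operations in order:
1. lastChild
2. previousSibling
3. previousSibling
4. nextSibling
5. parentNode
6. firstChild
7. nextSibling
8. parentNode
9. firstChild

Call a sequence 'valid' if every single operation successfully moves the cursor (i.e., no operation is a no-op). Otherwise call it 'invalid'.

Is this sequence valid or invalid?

After 1 (lastChild): ul
After 2 (previousSibling): nav
After 3 (previousSibling): h1
After 4 (nextSibling): nav
After 5 (parentNode): h2
After 6 (firstChild): h1
After 7 (nextSibling): nav
After 8 (parentNode): h2
After 9 (firstChild): h1

Answer: valid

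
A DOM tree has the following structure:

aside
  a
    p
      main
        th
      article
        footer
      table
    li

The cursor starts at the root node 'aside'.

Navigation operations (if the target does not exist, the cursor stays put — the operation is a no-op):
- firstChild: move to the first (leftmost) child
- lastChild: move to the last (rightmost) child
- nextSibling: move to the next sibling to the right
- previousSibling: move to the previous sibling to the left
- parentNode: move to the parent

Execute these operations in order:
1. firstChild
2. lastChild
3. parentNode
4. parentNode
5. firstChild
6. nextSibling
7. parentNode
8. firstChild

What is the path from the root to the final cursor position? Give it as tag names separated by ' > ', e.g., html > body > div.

After 1 (firstChild): a
After 2 (lastChild): li
After 3 (parentNode): a
After 4 (parentNode): aside
After 5 (firstChild): a
After 6 (nextSibling): a (no-op, stayed)
After 7 (parentNode): aside
After 8 (firstChild): a

Answer: aside > a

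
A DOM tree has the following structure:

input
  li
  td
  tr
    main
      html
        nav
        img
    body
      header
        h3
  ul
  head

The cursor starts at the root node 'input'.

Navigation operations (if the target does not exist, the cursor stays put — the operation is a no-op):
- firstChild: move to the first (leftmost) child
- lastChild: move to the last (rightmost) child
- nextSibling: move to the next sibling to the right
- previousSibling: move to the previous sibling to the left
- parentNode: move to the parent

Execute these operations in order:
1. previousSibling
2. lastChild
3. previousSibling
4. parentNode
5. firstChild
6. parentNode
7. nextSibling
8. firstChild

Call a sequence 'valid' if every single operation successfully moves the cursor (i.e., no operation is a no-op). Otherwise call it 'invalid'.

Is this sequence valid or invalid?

After 1 (previousSibling): input (no-op, stayed)
After 2 (lastChild): head
After 3 (previousSibling): ul
After 4 (parentNode): input
After 5 (firstChild): li
After 6 (parentNode): input
After 7 (nextSibling): input (no-op, stayed)
After 8 (firstChild): li

Answer: invalid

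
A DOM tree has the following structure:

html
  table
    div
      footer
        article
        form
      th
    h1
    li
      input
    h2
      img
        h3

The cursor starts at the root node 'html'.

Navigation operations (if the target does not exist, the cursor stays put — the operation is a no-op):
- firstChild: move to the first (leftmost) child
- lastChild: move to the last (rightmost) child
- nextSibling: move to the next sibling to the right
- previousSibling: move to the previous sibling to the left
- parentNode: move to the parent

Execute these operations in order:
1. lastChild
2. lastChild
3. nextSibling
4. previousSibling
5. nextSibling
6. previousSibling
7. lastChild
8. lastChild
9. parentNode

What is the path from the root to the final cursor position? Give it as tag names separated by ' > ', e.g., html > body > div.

After 1 (lastChild): table
After 2 (lastChild): h2
After 3 (nextSibling): h2 (no-op, stayed)
After 4 (previousSibling): li
After 5 (nextSibling): h2
After 6 (previousSibling): li
After 7 (lastChild): input
After 8 (lastChild): input (no-op, stayed)
After 9 (parentNode): li

Answer: html > table > li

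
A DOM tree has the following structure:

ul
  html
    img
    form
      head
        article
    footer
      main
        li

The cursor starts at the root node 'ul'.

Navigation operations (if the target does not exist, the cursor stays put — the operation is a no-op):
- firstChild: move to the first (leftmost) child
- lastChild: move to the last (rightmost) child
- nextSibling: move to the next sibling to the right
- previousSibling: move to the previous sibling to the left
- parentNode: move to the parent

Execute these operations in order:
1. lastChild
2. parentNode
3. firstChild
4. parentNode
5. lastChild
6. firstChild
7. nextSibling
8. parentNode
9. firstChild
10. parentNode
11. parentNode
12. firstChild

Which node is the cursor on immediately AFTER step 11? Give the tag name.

After 1 (lastChild): html
After 2 (parentNode): ul
After 3 (firstChild): html
After 4 (parentNode): ul
After 5 (lastChild): html
After 6 (firstChild): img
After 7 (nextSibling): form
After 8 (parentNode): html
After 9 (firstChild): img
After 10 (parentNode): html
After 11 (parentNode): ul

Answer: ul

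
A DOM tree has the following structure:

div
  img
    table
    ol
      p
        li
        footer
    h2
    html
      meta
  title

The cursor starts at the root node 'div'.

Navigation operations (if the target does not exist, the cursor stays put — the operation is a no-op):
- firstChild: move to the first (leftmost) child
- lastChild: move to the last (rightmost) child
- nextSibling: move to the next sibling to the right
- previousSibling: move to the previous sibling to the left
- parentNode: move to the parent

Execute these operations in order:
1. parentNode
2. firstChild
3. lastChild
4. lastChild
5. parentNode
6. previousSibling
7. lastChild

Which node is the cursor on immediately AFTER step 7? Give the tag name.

After 1 (parentNode): div (no-op, stayed)
After 2 (firstChild): img
After 3 (lastChild): html
After 4 (lastChild): meta
After 5 (parentNode): html
After 6 (previousSibling): h2
After 7 (lastChild): h2 (no-op, stayed)

Answer: h2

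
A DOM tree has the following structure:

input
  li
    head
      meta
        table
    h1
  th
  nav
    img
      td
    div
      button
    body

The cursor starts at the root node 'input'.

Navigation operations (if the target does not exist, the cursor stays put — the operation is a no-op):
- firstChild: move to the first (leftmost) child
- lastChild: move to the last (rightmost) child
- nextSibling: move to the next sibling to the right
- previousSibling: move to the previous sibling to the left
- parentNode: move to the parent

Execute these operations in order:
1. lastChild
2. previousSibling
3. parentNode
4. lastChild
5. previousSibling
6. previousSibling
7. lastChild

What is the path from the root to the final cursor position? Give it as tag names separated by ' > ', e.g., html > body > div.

Answer: input > li > h1

Derivation:
After 1 (lastChild): nav
After 2 (previousSibling): th
After 3 (parentNode): input
After 4 (lastChild): nav
After 5 (previousSibling): th
After 6 (previousSibling): li
After 7 (lastChild): h1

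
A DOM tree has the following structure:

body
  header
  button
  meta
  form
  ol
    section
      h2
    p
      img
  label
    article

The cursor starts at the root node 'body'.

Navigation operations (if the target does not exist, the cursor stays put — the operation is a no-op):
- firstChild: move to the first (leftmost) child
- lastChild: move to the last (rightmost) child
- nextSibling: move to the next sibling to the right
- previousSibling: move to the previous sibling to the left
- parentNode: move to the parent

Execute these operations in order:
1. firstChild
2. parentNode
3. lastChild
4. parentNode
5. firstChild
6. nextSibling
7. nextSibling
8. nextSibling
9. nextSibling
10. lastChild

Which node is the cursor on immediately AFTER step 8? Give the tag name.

Answer: form

Derivation:
After 1 (firstChild): header
After 2 (parentNode): body
After 3 (lastChild): label
After 4 (parentNode): body
After 5 (firstChild): header
After 6 (nextSibling): button
After 7 (nextSibling): meta
After 8 (nextSibling): form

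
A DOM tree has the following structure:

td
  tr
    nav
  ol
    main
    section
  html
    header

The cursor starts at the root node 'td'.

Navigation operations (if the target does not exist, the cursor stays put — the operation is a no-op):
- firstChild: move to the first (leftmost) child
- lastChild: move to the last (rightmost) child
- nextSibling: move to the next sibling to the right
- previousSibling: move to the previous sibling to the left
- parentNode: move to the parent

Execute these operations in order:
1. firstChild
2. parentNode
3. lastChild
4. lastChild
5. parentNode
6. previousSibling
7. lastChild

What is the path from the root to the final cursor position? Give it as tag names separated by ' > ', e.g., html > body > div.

After 1 (firstChild): tr
After 2 (parentNode): td
After 3 (lastChild): html
After 4 (lastChild): header
After 5 (parentNode): html
After 6 (previousSibling): ol
After 7 (lastChild): section

Answer: td > ol > section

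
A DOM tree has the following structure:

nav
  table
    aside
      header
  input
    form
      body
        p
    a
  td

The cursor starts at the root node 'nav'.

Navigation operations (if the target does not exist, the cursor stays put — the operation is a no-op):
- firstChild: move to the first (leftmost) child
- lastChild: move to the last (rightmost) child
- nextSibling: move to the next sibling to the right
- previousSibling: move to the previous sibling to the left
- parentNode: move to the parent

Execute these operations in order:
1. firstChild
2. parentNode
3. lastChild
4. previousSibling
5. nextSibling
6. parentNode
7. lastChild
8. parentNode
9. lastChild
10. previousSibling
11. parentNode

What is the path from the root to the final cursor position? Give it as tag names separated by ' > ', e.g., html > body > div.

After 1 (firstChild): table
After 2 (parentNode): nav
After 3 (lastChild): td
After 4 (previousSibling): input
After 5 (nextSibling): td
After 6 (parentNode): nav
After 7 (lastChild): td
After 8 (parentNode): nav
After 9 (lastChild): td
After 10 (previousSibling): input
After 11 (parentNode): nav

Answer: nav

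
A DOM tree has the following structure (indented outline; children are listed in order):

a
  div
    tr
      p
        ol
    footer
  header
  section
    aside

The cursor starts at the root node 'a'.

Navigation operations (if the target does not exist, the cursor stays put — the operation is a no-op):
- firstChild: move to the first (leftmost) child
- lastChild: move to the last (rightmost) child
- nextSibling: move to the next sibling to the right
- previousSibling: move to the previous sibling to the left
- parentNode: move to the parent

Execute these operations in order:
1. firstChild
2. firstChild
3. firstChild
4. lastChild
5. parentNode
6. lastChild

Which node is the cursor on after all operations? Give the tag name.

Answer: ol

Derivation:
After 1 (firstChild): div
After 2 (firstChild): tr
After 3 (firstChild): p
After 4 (lastChild): ol
After 5 (parentNode): p
After 6 (lastChild): ol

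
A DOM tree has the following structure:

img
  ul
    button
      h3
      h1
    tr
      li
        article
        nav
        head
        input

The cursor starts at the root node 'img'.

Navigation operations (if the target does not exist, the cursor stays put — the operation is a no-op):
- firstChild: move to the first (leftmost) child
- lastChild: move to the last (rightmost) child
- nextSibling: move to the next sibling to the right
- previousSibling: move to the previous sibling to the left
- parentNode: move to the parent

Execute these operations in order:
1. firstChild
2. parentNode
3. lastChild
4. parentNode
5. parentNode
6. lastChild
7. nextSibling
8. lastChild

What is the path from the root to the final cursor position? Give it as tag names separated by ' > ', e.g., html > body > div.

Answer: img > ul > tr

Derivation:
After 1 (firstChild): ul
After 2 (parentNode): img
After 3 (lastChild): ul
After 4 (parentNode): img
After 5 (parentNode): img (no-op, stayed)
After 6 (lastChild): ul
After 7 (nextSibling): ul (no-op, stayed)
After 8 (lastChild): tr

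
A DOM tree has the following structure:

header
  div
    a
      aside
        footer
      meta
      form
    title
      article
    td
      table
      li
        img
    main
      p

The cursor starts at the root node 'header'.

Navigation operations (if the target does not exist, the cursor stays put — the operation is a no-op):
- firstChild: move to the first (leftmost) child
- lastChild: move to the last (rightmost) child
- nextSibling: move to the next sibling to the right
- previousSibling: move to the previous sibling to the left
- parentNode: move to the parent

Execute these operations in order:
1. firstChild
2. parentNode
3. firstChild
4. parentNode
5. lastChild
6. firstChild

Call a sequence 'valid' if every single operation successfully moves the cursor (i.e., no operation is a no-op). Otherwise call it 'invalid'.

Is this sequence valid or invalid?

After 1 (firstChild): div
After 2 (parentNode): header
After 3 (firstChild): div
After 4 (parentNode): header
After 5 (lastChild): div
After 6 (firstChild): a

Answer: valid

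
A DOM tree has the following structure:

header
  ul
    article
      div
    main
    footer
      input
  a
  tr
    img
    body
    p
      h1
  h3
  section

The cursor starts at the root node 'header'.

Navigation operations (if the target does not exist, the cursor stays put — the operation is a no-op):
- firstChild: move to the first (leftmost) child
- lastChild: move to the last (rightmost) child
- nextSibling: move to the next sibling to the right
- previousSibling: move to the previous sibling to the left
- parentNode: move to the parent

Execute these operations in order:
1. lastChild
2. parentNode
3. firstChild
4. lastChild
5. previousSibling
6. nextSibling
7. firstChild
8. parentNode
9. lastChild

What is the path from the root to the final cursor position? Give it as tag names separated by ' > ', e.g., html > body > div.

Answer: header > ul > footer > input

Derivation:
After 1 (lastChild): section
After 2 (parentNode): header
After 3 (firstChild): ul
After 4 (lastChild): footer
After 5 (previousSibling): main
After 6 (nextSibling): footer
After 7 (firstChild): input
After 8 (parentNode): footer
After 9 (lastChild): input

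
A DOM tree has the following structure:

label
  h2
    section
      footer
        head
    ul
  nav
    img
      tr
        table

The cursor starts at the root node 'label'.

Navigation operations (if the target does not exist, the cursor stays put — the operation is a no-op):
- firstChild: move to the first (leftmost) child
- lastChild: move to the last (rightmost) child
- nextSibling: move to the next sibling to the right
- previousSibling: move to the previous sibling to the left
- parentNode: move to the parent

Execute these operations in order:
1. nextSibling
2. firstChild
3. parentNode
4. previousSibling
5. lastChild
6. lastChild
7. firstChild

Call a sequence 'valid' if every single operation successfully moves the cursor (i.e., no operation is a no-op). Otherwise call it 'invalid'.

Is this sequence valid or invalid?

After 1 (nextSibling): label (no-op, stayed)
After 2 (firstChild): h2
After 3 (parentNode): label
After 4 (previousSibling): label (no-op, stayed)
After 5 (lastChild): nav
After 6 (lastChild): img
After 7 (firstChild): tr

Answer: invalid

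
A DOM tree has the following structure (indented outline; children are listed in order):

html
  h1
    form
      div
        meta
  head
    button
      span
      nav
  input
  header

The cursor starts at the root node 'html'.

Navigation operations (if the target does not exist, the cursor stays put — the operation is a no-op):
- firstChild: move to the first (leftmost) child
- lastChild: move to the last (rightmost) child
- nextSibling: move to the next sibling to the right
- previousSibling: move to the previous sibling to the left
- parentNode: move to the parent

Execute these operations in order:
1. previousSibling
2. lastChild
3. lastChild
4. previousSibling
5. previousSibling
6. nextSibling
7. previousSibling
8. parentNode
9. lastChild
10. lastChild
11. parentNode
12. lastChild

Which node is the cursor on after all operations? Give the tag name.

Answer: header

Derivation:
After 1 (previousSibling): html (no-op, stayed)
After 2 (lastChild): header
After 3 (lastChild): header (no-op, stayed)
After 4 (previousSibling): input
After 5 (previousSibling): head
After 6 (nextSibling): input
After 7 (previousSibling): head
After 8 (parentNode): html
After 9 (lastChild): header
After 10 (lastChild): header (no-op, stayed)
After 11 (parentNode): html
After 12 (lastChild): header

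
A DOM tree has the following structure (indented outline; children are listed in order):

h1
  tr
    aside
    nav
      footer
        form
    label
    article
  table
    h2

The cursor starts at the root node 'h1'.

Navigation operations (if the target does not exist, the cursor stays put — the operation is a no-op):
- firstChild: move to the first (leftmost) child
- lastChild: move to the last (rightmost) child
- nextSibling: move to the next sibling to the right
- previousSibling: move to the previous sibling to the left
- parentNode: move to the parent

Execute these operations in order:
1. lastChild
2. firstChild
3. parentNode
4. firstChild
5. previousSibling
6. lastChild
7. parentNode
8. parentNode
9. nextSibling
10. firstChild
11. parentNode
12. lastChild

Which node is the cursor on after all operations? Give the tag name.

Answer: table

Derivation:
After 1 (lastChild): table
After 2 (firstChild): h2
After 3 (parentNode): table
After 4 (firstChild): h2
After 5 (previousSibling): h2 (no-op, stayed)
After 6 (lastChild): h2 (no-op, stayed)
After 7 (parentNode): table
After 8 (parentNode): h1
After 9 (nextSibling): h1 (no-op, stayed)
After 10 (firstChild): tr
After 11 (parentNode): h1
After 12 (lastChild): table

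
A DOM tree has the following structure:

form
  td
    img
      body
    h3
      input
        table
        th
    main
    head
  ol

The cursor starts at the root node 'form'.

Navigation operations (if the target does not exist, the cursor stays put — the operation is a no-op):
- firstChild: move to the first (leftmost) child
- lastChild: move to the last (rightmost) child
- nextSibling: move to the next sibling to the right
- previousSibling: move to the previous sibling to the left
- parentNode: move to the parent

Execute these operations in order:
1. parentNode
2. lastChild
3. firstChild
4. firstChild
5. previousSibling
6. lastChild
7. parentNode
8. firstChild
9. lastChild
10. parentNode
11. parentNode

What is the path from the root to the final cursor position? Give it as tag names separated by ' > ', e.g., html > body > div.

Answer: form > td

Derivation:
After 1 (parentNode): form (no-op, stayed)
After 2 (lastChild): ol
After 3 (firstChild): ol (no-op, stayed)
After 4 (firstChild): ol (no-op, stayed)
After 5 (previousSibling): td
After 6 (lastChild): head
After 7 (parentNode): td
After 8 (firstChild): img
After 9 (lastChild): body
After 10 (parentNode): img
After 11 (parentNode): td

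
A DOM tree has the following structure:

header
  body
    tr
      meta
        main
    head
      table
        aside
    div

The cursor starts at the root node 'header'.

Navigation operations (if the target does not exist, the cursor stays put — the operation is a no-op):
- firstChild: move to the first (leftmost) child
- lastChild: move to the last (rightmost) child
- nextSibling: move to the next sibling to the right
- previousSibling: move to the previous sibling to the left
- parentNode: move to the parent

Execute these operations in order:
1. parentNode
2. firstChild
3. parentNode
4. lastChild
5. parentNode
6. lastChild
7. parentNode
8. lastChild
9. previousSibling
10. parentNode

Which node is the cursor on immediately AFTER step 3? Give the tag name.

After 1 (parentNode): header (no-op, stayed)
After 2 (firstChild): body
After 3 (parentNode): header

Answer: header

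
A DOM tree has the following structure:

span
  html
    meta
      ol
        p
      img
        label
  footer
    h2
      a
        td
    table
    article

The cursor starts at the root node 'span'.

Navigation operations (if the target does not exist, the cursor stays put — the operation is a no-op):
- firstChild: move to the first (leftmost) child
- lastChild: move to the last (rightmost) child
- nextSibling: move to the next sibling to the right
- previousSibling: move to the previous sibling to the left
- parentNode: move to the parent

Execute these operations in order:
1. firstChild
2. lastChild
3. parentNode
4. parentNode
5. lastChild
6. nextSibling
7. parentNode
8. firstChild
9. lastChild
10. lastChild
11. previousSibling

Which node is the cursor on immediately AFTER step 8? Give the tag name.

Answer: html

Derivation:
After 1 (firstChild): html
After 2 (lastChild): meta
After 3 (parentNode): html
After 4 (parentNode): span
After 5 (lastChild): footer
After 6 (nextSibling): footer (no-op, stayed)
After 7 (parentNode): span
After 8 (firstChild): html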